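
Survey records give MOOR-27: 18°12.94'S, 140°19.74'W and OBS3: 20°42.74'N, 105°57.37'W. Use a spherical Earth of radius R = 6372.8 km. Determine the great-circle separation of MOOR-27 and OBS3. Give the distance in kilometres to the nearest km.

MOOR-27: φ = -18.21567°, λ = -140.32900°
OBS3: φ = +20.71233°, λ = -105.95617°
Δφ = 38.9280°,  Δλ = 34.3728°
a = sin²(Δφ/2) + cos φ₁ cos φ₂ sin²(Δλ/2) = 0.188606
c = 2·arcsin(√a) = 0.898494 rad = 51.4799°
d = R·c = 6372.8 × 0.898494 = 5725.9 km

5726 km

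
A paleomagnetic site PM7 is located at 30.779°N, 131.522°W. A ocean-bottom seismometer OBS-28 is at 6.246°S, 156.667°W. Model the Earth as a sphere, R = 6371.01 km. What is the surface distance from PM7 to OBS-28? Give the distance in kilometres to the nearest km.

Δφ = -37.0250°,  Δλ = -25.1450°
a = sin²(Δφ/2) + cos φ₁ cos φ₂ sin²(Δλ/2) = 0.141280
c = 2·arcsin(√a) = 0.770677 rad = 44.1565°
d = R·c = 6371.01 × 0.770677 = 4910.0 km

4910 km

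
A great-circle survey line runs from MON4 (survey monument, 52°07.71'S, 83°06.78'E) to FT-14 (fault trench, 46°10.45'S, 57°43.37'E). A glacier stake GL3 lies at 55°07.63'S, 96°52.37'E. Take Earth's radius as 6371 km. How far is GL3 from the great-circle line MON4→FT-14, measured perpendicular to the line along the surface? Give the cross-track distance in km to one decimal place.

MON4: φ = -52.12850°, λ = +83.11300°
FT-14: φ = -46.17417°, λ = +57.72283°
GL3: φ = -55.12717°, λ = +96.87283°
δ₁₃ = central angle MON4→GL3 = 0.151422 rad  (haversine)
θ₁₃ = bearing MON4→GL3 = 115.637°,  θ₁₂ = bearing MON4→FT-14 = 279.734°
dₓₜ = R·arcsin(sin δ₁₃ · sin(θ₁₃ − θ₁₂)) = 6371·arcsin(0.15084·sin(-164.097°)) = -263.400 km
|dₓₜ| = 263.400 km

263.4 km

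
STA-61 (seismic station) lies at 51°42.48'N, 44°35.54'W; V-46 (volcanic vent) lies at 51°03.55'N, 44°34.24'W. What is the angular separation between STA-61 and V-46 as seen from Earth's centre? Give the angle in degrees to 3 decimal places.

STA-61: φ = +51.70800°, λ = -44.59233°
V-46: φ = +51.05917°, λ = -44.57067°
Δφ = -0.6488°,  Δλ = 0.0217°
a = sin²(Δφ/2) + cos φ₁ cos φ₂ sin²(Δλ/2) = 0.000032
c = 2·arcsin(√a) = 0.011327 rad = 0.6490°

0.649°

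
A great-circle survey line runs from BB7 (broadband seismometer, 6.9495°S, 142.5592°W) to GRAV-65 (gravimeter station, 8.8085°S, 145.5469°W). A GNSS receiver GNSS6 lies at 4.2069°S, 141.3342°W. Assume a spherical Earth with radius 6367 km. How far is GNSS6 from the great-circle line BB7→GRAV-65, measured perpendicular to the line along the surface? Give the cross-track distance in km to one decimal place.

δ₁₃ = central angle BB7→GNSS6 = 0.052383 rad  (haversine)
θ₁₃ = bearing BB7→GNSS6 = 24.030°,  θ₁₂ = bearing BB7→GRAV-65 = 237.667°
dₓₜ = R·arcsin(sin δ₁₃ · sin(θ₁₃ − θ₁₂)) = 6367·arcsin(0.05236·sin(-213.638°)) = 184.693 km
|dₓₜ| = 184.693 km

184.7 km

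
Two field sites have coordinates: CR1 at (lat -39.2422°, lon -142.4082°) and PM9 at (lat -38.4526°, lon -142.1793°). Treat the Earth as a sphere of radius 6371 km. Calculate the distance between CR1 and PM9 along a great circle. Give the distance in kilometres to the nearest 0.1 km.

Δφ = 0.7896°,  Δλ = 0.2289°
a = sin²(Δφ/2) + cos φ₁ cos φ₂ sin²(Δλ/2) = 0.000050
c = 2·arcsin(√a) = 0.014128 rad = 0.8095°
d = R·c = 6371 × 0.014128 = 90.0 km

90.0 km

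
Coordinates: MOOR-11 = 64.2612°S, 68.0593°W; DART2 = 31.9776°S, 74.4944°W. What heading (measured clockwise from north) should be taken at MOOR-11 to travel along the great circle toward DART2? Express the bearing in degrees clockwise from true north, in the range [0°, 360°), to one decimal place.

Δλ = -6.4351°
y = sin Δλ · cos φ₂ = -0.095070
x = cos φ₁ sin φ₂ − sin φ₁ cos φ₂ cos Δλ = 0.529296
θ = atan2(y, x) = -10.1827° → 349.8173° (mod 360°)

349.8°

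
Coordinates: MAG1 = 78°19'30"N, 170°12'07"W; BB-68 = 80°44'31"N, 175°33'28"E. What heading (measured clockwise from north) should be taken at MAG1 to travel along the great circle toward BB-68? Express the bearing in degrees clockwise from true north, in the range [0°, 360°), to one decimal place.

MAG1: φ = +78.32500°, λ = -170.20194°
BB-68: φ = +80.74194°, λ = +175.55778°
Δλ = -14.2403°
y = sin Δλ · cos φ₂ = -0.039575
x = cos φ₁ sin φ₂ − sin φ₁ cos φ₂ cos Δλ = 0.047012
θ = atan2(y, x) = -40.0907° → 319.9093° (mod 360°)

319.9°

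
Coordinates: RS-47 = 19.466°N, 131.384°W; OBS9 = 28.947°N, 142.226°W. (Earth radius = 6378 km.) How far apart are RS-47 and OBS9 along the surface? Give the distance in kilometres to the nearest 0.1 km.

1523.3 km

Δφ = 9.4810°,  Δλ = -10.8420°
a = sin²(Δφ/2) + cos φ₁ cos φ₂ sin²(Δλ/2) = 0.014194
c = 2·arcsin(√a) = 0.238841 rad = 13.6846°
d = R·c = 6378 × 0.238841 = 1523.3 km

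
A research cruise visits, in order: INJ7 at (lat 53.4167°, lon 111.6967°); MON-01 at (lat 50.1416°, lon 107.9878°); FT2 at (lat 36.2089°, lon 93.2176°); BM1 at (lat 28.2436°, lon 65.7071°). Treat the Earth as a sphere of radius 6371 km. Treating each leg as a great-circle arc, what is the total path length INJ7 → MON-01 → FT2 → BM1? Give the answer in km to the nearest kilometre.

INJ7→MON-01: c = 0.069775 rad, d = 444.53 km
MON-01→FT2: c = 0.306181 rad, d = 1950.68 km
FT2→BM1: c = 0.427564 rad, d = 2724.01 km
Total = 444.53 + 1950.68 + 2724.01 = 5119.22 km

5119 km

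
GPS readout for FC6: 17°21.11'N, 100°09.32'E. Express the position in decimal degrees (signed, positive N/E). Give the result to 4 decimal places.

+17.3518°, +100.1553°

lat: 17.3518° N → +17.3518°
lon: 100.1553° E → +100.1553°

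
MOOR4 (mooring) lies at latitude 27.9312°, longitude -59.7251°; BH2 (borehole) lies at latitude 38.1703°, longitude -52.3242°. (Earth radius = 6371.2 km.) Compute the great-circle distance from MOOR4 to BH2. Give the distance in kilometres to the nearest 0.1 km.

Δφ = 10.2391°,  Δλ = 7.4009°
a = sin²(Δφ/2) + cos φ₁ cos φ₂ sin²(Δλ/2) = 0.010856
c = 2·arcsin(√a) = 0.208763 rad = 11.9613°
d = R·c = 6371.2 × 0.208763 = 1330.1 km

1330.1 km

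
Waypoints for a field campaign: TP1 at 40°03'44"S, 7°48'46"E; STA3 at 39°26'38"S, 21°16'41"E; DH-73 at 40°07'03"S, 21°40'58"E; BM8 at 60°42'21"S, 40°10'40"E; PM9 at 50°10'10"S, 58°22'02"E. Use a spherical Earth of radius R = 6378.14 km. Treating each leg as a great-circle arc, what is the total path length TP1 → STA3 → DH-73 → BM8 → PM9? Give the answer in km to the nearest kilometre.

TP1: φ = -40.06222°, λ = +7.81278°
STA3: φ = -39.44389°, λ = +21.27806°
DH-73: φ = -40.11750°, λ = +21.68278°
BM8: φ = -60.70583°, λ = +40.17778°
PM9: φ = -50.16944°, λ = +58.36722°
TP1→STA3: c = 0.180829 rad, d = 1153.35 km
STA3→DH-73: c = 0.012949 rad, d = 82.59 km
DH-73→BM8: c = 0.410790 rad, d = 2620.08 km
BM8→PM9: c = 0.255733 rad, d = 1631.10 km
Total = 1153.35 + 82.59 + 2620.08 + 1631.10 = 5487.13 km

5487 km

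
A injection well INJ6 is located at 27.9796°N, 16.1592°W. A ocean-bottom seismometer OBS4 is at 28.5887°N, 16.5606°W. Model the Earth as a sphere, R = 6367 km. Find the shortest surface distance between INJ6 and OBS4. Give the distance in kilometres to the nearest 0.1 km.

78.3 km

Δφ = 0.6091°,  Δλ = -0.4014°
a = sin²(Δφ/2) + cos φ₁ cos φ₂ sin²(Δλ/2) = 0.000038
c = 2·arcsin(√a) = 0.012291 rad = 0.7042°
d = R·c = 6367 × 0.012291 = 78.3 km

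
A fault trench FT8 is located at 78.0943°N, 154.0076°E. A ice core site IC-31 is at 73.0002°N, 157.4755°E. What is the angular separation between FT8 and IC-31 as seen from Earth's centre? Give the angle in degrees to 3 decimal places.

5.165°

Δφ = -5.0941°,  Δλ = 3.4679°
a = sin²(Δφ/2) + cos φ₁ cos φ₂ sin²(Δλ/2) = 0.002030
c = 2·arcsin(√a) = 0.090144 rad = 5.1649°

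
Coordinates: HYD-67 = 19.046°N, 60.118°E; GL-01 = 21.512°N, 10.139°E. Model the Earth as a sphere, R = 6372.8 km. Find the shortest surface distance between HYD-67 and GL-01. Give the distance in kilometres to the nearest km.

5200 km

Δφ = 2.4660°,  Δλ = -49.9790°
a = sin²(Δφ/2) + cos φ₁ cos φ₂ sin²(Δλ/2) = 0.157408
c = 2·arcsin(√a) = 0.815940 rad = 46.7499°
d = R·c = 6372.8 × 0.815940 = 5199.8 km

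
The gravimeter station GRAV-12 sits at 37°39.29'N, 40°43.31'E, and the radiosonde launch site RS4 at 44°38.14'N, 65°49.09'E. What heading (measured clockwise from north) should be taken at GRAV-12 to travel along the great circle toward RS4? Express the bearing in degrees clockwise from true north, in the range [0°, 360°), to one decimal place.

61.7°

GRAV-12: φ = +37.65483°, λ = +40.72183°
RS4: φ = +44.63567°, λ = +65.81817°
Δλ = 25.0963°
y = sin Δλ · cos φ₂ = 0.301814
x = cos φ₁ sin φ₂ − sin φ₁ cos φ₂ cos Δλ = 0.162576
θ = atan2(y, x) = 61.6903° → 61.6903° (mod 360°)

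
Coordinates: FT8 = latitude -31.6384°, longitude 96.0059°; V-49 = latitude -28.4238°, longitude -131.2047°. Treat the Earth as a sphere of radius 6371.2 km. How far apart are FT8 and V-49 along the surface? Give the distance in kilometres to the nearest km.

11677 km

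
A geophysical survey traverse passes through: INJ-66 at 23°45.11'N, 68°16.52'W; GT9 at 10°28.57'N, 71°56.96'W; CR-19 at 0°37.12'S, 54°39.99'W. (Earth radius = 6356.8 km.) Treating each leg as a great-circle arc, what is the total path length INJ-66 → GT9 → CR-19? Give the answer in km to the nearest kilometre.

3793 km

INJ-66: φ = +23.75183°, λ = -68.27533°
GT9: φ = +10.47617°, λ = -71.94933°
CR-19: φ = -0.61867°, λ = -54.66650°
INJ-66→GT9: c = 0.239626 rad, d = 1523.26 km
GT9→CR-19: c = 0.357098 rad, d = 2270.00 km
Total = 1523.26 + 2270.00 = 3793.26 km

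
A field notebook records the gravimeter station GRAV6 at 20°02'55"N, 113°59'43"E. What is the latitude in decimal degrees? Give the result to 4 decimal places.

20.0486°N

20° + 2′/60 + 55″/3600 = 20 + 0.03333 + 0.01528 = 20.0486°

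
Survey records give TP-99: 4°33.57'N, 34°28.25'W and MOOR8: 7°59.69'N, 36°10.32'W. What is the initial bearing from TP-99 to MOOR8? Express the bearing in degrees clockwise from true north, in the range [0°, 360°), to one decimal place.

TP-99: φ = +4.55950°, λ = -34.47083°
MOOR8: φ = +7.99483°, λ = -36.17200°
Δλ = -1.7012°
y = sin Δλ · cos φ₂ = -0.029398
x = cos φ₁ sin φ₂ − sin φ₁ cos φ₂ cos Δλ = 0.059957
θ = atan2(y, x) = -26.1197° → 333.8803° (mod 360°)

333.9°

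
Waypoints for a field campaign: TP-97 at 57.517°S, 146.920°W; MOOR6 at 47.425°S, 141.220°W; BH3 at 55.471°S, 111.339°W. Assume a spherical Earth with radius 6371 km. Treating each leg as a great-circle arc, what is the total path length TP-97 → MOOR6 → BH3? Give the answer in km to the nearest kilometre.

3419 km

TP-97→MOOR6: c = 0.186112 rad, d = 1185.72 km
MOOR6→BH3: c = 0.350573 rad, d = 2233.50 km
Total = 1185.72 + 2233.50 = 3419.22 km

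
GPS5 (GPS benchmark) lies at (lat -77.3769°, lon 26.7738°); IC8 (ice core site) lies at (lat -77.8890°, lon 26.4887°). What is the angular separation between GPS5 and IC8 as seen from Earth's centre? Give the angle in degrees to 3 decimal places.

0.516°

Δφ = -0.5121°,  Δλ = -0.2851°
a = sin²(Δφ/2) + cos φ₁ cos φ₂ sin²(Δλ/2) = 0.000020
c = 2·arcsin(√a) = 0.009001 rad = 0.5157°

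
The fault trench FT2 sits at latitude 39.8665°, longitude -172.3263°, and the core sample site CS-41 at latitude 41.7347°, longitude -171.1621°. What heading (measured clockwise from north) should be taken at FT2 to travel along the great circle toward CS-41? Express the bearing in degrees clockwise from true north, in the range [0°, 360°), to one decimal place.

Δλ = 1.1642°
y = sin Δλ · cos φ₂ = 0.015162
x = cos φ₁ sin φ₂ − sin φ₁ cos φ₂ cos Δλ = 0.032699
θ = atan2(y, x) = 24.8760° → 24.8760° (mod 360°)

24.9°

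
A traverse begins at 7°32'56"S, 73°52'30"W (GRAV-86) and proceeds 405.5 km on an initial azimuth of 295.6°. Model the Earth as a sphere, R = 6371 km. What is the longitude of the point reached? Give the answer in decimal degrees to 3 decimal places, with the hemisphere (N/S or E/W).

77.181°W

GRAV-86: φ = -7.54889°, λ = -73.87500°
δ = d/R = 405.5/6371 = 0.063648 rad
φ₂ = arcsin(sin φ₁ cos δ + cos φ₁ sin δ cos θ)
   = arcsin(-0.13137·0.99798 + 0.99133·0.06360·0.43209) = -5.96158°
λ₂ = λ₁ + atan2(sin θ sin δ cos φ₁, cos δ − sin φ₁ sin φ₂) = -77.18124°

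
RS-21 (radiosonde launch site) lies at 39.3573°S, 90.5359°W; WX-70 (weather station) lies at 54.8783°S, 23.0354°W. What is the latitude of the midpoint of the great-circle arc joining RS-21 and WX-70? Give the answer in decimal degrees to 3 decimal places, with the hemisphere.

52.193°S

Bx = cos φ₂ cos Δλ = 0.220159,  By = cos φ₂ sin Δλ = 0.531524
φₘ = atan2(sin φ₁ + sin φ₂, √((cos φ₁ + Bx)² + By²)) = -52.19323°
λₘ = λ₁ + atan2(By, cos φ₁ + Bx) = -62.38583°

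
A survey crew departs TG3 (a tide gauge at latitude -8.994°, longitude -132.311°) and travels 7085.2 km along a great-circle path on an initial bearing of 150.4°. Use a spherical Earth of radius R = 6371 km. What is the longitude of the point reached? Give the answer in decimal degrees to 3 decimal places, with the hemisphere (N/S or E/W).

77.772°W

δ = d/R = 7085.2/6371 = 1.112102 rad
φ₂ = arcsin(sin φ₁ cos δ + cos φ₁ sin δ cos θ)
   = arcsin(-0.15633·0.44278 + 0.98770·0.89663·-0.86949) = -57.06108°
λ₂ = λ₁ + atan2(sin θ sin δ cos φ₁, cos δ − sin φ₁ sin φ₂) = -77.77238°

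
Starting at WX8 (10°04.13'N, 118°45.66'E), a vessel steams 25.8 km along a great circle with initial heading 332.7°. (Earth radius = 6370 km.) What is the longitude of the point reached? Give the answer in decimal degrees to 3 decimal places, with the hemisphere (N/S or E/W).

118.653°E

WX8: φ = +10.06883°, λ = +118.76100°
δ = d/R = 25.8/6370 = 0.004050 rad
φ₂ = arcsin(sin φ₁ cos δ + cos φ₁ sin δ cos θ)
   = arcsin(0.17483·0.99999 + 0.98460·0.00405·0.88862) = 10.27503°
λ₂ = λ₁ + atan2(sin θ sin δ cos φ₁, cos δ − sin φ₁ sin φ₂) = 118.65283°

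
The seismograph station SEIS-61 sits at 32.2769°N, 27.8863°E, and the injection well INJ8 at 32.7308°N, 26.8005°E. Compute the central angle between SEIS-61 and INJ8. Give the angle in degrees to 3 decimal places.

Δφ = 0.4539°,  Δλ = -1.0858°
a = sin²(Δφ/2) + cos φ₁ cos φ₂ sin²(Δλ/2) = 0.000080
c = 2·arcsin(√a) = 0.017838 rad = 1.0220°

1.022°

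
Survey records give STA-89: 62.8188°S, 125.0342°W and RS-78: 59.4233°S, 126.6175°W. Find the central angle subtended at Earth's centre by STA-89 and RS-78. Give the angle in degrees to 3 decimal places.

3.480°

Δφ = 3.3955°,  Δλ = -1.5833°
a = sin²(Δφ/2) + cos φ₁ cos φ₂ sin²(Δλ/2) = 0.000922
c = 2·arcsin(√a) = 0.060742 rad = 3.4803°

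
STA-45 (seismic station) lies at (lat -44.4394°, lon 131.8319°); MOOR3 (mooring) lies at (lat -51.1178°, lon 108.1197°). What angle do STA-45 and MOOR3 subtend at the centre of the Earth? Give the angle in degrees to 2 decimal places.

17.18°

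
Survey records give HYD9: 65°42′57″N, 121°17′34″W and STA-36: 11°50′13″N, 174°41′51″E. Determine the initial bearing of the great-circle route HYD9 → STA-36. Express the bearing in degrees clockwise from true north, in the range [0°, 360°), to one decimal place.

250.8°

HYD9: φ = +65.71583°, λ = -121.29278°
STA-36: φ = +11.83694°, λ = +174.69750°
Δλ = -64.0097°
y = sin Δλ · cos φ₂ = -0.879754
x = cos φ₁ sin φ₂ − sin φ₁ cos φ₂ cos Δλ = -0.306589
θ = atan2(y, x) = -109.2131° → 250.7869° (mod 360°)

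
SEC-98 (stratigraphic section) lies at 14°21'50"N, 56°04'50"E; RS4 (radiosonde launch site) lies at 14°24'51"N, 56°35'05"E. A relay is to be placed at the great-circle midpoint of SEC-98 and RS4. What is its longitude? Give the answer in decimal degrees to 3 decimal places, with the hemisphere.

56.333°E

SEC-98: φ = +14.36389°, λ = +56.08056°
RS4: φ = +14.41417°, λ = +56.58472°
Bx = cos φ₂ cos Δλ = 0.968484,  By = cos φ₂ sin Δλ = 0.008522
φₘ = atan2(sin φ₁ + sin φ₂, √((cos φ₁ + Bx)² + By²)) = 14.38916°
λₘ = λ₁ + atan2(By, cos φ₁ + Bx) = 56.33261°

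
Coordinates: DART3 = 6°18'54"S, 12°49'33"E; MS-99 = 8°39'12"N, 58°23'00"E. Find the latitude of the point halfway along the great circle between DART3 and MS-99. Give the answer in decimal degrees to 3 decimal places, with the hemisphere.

DART3: φ = -6.31500°, λ = +12.82583°
MS-99: φ = +8.65333°, λ = +58.38333°
Bx = cos φ₂ cos Δλ = 0.692223,  By = cos φ₂ sin Δλ = 0.705826
φₘ = atan2(sin φ₁ + sin φ₂, √((cos φ₁ + Bx)² + By²)) = 1.26804°
λₘ = λ₁ + atan2(By, cos φ₁ + Bx) = 35.54008°

1.268°N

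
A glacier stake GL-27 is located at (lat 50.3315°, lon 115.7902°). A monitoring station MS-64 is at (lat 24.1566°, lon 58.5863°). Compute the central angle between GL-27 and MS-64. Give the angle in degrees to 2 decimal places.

Δφ = -26.1749°,  Δλ = -57.2039°
a = sin²(Δφ/2) + cos φ₁ cos φ₂ sin²(Δλ/2) = 0.184756
c = 2·arcsin(√a) = 0.888614 rad = 50.9138°

50.91°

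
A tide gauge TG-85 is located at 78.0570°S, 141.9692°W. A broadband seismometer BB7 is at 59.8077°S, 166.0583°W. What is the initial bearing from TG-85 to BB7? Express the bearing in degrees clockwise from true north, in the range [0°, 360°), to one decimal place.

Δλ = -24.0891°
y = sin Δλ · cos φ₂ = -0.205264
x = cos φ₁ sin φ₂ − sin φ₁ cos φ₂ cos Δλ = 0.270303
θ = atan2(y, x) = -37.2124° → 322.7876° (mod 360°)

322.8°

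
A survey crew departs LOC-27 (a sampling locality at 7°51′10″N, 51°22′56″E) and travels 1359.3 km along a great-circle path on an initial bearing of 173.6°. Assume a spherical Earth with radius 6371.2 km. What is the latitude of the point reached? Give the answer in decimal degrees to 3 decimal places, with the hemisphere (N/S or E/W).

4.296°S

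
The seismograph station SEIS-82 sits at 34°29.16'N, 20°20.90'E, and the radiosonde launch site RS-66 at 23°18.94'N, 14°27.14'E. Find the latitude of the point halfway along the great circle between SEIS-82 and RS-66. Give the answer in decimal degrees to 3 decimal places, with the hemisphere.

28.933°N

SEIS-82: φ = +34.48600°, λ = +20.34833°
RS-66: φ = +23.31567°, λ = +14.45233°
Bx = cos φ₂ cos Δλ = 0.913480,  By = cos φ₂ sin Δλ = -0.094335
φₘ = atan2(sin φ₁ + sin φ₂, √((cos φ₁ + Bx)² + By²)) = 28.93285°
λₘ = λ₁ + atan2(By, cos φ₁ + Bx) = 17.24105°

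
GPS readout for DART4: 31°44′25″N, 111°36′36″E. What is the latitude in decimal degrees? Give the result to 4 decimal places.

31.7403°N

31° + 44′/60 + 25″/3600 = 31 + 0.73333 + 0.00694 = 31.7403°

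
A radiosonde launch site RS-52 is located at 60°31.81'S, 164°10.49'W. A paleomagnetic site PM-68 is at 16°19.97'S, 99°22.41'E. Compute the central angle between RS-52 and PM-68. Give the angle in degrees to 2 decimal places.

78.94°

RS-52: φ = -60.53017°, λ = -164.17483°
PM-68: φ = -16.33283°, λ = +99.37350°
Δφ = 44.1973°,  Δλ = -96.4517°
a = sin²(Δφ/2) + cos φ₁ cos φ₂ sin²(Δλ/2) = 0.404109
c = 2·arcsin(√a) = 1.377818 rad = 78.9432°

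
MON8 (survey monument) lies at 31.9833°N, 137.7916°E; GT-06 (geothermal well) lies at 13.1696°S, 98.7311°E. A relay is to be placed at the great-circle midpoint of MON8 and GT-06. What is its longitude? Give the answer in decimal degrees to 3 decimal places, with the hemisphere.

116.862°E

Bx = cos φ₂ cos Δλ = 0.756060,  By = cos φ₂ sin Δλ = -0.613568
φₘ = atan2(sin φ₁ + sin φ₂, √((cos φ₁ + Bx)² + By²)) = 9.96700°
λₘ = λ₁ + atan2(By, cos φ₁ + Bx) = 116.86169°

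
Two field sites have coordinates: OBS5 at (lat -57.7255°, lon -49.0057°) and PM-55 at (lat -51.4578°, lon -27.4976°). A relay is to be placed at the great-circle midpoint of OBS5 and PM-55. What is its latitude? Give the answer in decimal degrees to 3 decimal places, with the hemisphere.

55.067°S

Bx = cos φ₂ cos Δλ = 0.579702,  By = cos φ₂ sin Δλ = 0.228446
φₘ = atan2(sin φ₁ + sin φ₂, √((cos φ₁ + Bx)² + By²)) = -55.06678°
λₘ = λ₁ + atan2(By, cos φ₁ + Bx) = -37.41359°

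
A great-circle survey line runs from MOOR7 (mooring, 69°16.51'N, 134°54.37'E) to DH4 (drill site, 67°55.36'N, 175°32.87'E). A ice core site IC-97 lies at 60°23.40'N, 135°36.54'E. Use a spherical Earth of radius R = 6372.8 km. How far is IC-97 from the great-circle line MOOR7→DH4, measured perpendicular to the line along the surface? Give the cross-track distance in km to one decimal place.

967.8 km

MOOR7: φ = +69.27517°, λ = +134.90617°
DH4: φ = +67.92267°, λ = +175.54783°
IC-97: φ = +60.39000°, λ = +135.60900°
δ₁₃ = central angle MOOR7→IC-97 = 0.155161 rad  (haversine)
θ₁₃ = bearing MOOR7→IC-97 = 177.752°,  θ₁₂ = bearing MOOR7→DH4 = 75.967°
dₓₜ = R·arcsin(sin δ₁₃ · sin(θ₁₃ − θ₁₂)) = 6372.8·arcsin(0.15454·sin(101.786°)) = 967.798 km
|dₓₜ| = 967.798 km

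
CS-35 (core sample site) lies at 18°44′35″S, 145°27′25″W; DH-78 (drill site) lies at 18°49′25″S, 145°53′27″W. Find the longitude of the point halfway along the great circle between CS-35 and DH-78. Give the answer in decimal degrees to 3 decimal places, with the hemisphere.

CS-35: φ = -18.74306°, λ = -145.45694°
DH-78: φ = -18.82361°, λ = -145.89083°
Bx = cos φ₂ cos Δλ = 0.946489,  By = cos φ₂ sin Δλ = -0.007168
φₘ = atan2(sin φ₁ + sin φ₂, √((cos φ₁ + Bx)² + By²)) = -18.78346°
λₘ = λ₁ + atan2(By, cos φ₁ + Bx) = -145.67384°

145.674°W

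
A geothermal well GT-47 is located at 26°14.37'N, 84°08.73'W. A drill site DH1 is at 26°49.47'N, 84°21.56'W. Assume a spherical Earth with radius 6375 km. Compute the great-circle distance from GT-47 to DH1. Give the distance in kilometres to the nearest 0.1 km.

68.5 km

GT-47: φ = +26.23950°, λ = -84.14550°
DH1: φ = +26.82450°, λ = -84.35933°
Δφ = 0.5850°,  Δλ = -0.2138°
a = sin²(Δφ/2) + cos φ₁ cos φ₂ sin²(Δλ/2) = 0.000029
c = 2·arcsin(√a) = 0.010742 rad = 0.6155°
d = R·c = 6375 × 0.010742 = 68.5 km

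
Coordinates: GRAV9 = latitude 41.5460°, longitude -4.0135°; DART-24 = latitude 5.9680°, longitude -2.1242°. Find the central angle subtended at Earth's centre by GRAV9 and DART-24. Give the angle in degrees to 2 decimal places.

Δφ = -35.5780°,  Δλ = 1.8893°
a = sin²(Δφ/2) + cos φ₁ cos φ₂ sin²(Δλ/2) = 0.093540
c = 2·arcsin(√a) = 0.621648 rad = 35.6178°

35.62°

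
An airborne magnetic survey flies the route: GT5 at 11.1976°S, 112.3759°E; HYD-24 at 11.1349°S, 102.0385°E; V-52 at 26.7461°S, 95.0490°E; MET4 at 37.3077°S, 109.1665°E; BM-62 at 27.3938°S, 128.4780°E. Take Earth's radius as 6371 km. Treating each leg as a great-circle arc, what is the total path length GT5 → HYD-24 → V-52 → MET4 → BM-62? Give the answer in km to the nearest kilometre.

6899 km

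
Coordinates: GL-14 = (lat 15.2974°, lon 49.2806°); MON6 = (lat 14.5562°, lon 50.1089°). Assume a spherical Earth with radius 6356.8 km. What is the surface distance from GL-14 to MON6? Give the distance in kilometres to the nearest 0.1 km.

Δφ = -0.7412°,  Δλ = 0.8283°
a = sin²(Δφ/2) + cos φ₁ cos φ₂ sin²(Δλ/2) = 0.000091
c = 2·arcsin(√a) = 0.019039 rad = 1.0908°
d = R·c = 6356.8 × 0.019039 = 121.0 km

121.0 km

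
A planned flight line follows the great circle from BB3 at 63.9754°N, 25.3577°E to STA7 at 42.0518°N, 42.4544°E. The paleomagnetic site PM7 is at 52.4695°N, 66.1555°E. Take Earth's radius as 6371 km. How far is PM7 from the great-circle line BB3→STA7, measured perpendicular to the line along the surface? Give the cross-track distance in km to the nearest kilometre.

δ₁₃ = central angle BB3→PM7 = 0.415388 rad  (haversine)
θ₁₃ = bearing BB3→PM7 = 99.479°,  θ₁₂ = bearing BB3→STA7 = 147.593°
dₓₜ = R·arcsin(sin δ₁₃ · sin(θ₁₃ − θ₁₂)) = 6371·arcsin(0.40355·sin(-48.114°)) = -1944.062 km
|dₓₜ| = 1944.062 km

1944 km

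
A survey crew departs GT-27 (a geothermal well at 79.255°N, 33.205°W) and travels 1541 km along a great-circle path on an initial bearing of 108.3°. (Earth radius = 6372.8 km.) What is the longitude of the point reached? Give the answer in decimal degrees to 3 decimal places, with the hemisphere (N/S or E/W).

8.527°E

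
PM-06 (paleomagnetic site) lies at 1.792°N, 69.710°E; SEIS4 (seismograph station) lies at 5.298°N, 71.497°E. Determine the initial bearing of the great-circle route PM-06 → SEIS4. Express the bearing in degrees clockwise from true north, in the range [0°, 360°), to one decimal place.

26.9°

Δλ = 1.7870°
y = sin Δλ · cos φ₂ = 0.031051
x = cos φ₁ sin φ₂ − sin φ₁ cos φ₂ cos Δλ = 0.061168
θ = atan2(y, x) = 26.9137° → 26.9137° (mod 360°)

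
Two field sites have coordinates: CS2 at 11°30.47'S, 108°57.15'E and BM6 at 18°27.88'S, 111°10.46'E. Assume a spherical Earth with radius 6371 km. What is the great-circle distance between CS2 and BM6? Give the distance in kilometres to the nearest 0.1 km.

809.5 km

CS2: φ = -11.50783°, λ = +108.95250°
BM6: φ = -18.46467°, λ = +111.17433°
Δφ = -6.9568°,  Δλ = 2.2218°
a = sin²(Δφ/2) + cos φ₁ cos φ₂ sin²(Δλ/2) = 0.004031
c = 2·arcsin(√a) = 0.127058 rad = 7.2799°
d = R·c = 6371 × 0.127058 = 809.5 km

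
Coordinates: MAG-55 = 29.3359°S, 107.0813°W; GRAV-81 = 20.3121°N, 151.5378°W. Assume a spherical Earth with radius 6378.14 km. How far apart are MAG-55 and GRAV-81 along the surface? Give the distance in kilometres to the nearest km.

7300 km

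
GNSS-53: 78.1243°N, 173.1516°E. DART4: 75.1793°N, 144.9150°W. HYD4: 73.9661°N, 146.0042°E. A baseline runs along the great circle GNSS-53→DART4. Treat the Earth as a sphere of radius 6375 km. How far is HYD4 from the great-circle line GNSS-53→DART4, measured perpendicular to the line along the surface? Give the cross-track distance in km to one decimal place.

δ₁₃ = central angle GNSS-53→HYD4 = 0.133472 rad  (haversine)
θ₁₃ = bearing GNSS-53→HYD4 = 251.269°,  θ₁₂ = bearing GNSS-53→DART4 = 85.743°
dₓₜ = R·arcsin(sin δ₁₃ · sin(θ₁₃ − θ₁₂)) = 6375·arcsin(0.13308·sin(165.526°)) = 212.076 km
|dₓₜ| = 212.076 km

212.1 km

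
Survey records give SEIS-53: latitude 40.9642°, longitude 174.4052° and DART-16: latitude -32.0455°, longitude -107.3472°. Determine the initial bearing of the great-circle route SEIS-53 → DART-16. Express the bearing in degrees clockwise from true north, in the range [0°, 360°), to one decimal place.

121.8°

Δλ = 78.2476°
y = sin Δλ · cos φ₂ = 0.829858
x = cos φ₁ sin φ₂ − sin φ₁ cos φ₂ cos Δλ = -0.513846
θ = atan2(y, x) = 121.7657° → 121.7657° (mod 360°)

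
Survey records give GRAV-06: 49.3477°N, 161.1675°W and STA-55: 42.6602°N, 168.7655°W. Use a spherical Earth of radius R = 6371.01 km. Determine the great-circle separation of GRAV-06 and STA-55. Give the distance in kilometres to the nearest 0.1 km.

946.3 km

Δφ = -6.6875°,  Δλ = -7.5980°
a = sin²(Δφ/2) + cos φ₁ cos φ₂ sin²(Δλ/2) = 0.005505
c = 2·arcsin(√a) = 0.148529 rad = 8.5101°
d = R·c = 6371.01 × 0.148529 = 946.3 km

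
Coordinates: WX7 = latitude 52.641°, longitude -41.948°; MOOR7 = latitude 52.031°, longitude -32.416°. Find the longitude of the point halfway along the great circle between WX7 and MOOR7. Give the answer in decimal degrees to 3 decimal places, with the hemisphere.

Bx = cos φ₂ cos Δλ = 0.606741,  By = cos φ₂ sin Δλ = 0.101882
φₘ = atan2(sin φ₁ + sin φ₂, √((cos φ₁ + Bx)² + By²)) = 52.43194°
λₘ = λ₁ + atan2(By, cos φ₁ + Bx) = -37.14906°

37.149°W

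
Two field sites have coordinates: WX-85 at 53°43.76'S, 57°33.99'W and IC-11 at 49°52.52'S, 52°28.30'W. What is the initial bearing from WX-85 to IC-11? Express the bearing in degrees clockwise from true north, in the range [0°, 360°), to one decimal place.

41.3°

WX-85: φ = -53.72933°, λ = -57.56650°
IC-11: φ = -49.87533°, λ = -52.47167°
Δλ = 5.0948°
y = sin Δλ · cos φ₂ = 0.057230
x = cos φ₁ sin φ₂ − sin φ₁ cos φ₂ cos Δλ = 0.065161
θ = atan2(y, x) = 41.2923° → 41.2923° (mod 360°)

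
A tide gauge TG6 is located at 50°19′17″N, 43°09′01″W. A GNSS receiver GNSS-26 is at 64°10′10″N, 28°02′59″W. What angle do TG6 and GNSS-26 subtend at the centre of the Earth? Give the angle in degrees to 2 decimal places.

TG6: φ = +50.32139°, λ = -43.15028°
GNSS-26: φ = +64.16944°, λ = -28.04972°
Δφ = 13.8481°,  Δλ = 15.1006°
a = sin²(Δφ/2) + cos φ₁ cos φ₂ sin²(Δλ/2) = 0.019336
c = 2·arcsin(√a) = 0.279012 rad = 15.9862°

15.99°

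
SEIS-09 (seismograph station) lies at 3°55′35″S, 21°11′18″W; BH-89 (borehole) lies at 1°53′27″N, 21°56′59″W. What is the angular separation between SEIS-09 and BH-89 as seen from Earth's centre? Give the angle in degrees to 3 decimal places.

5.867°

SEIS-09: φ = -3.92639°, λ = -21.18833°
BH-89: φ = +1.89083°, λ = -21.94972°
Δφ = 5.8172°,  Δλ = -0.7614°
a = sin²(Δφ/2) + cos φ₁ cos φ₂ sin²(Δλ/2) = 0.002619
c = 2·arcsin(√a) = 0.102395 rad = 5.8668°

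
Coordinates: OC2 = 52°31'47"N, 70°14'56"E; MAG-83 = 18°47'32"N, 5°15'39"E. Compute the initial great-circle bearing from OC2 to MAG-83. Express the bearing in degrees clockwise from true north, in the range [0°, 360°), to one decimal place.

OC2: φ = +52.52972°, λ = +70.24889°
MAG-83: φ = +18.79222°, λ = +5.26083°
Δλ = -64.9881°
y = sin Δλ · cos φ₂ = -0.857912
x = cos φ₁ sin φ₂ − sin φ₁ cos φ₂ cos Δλ = -0.121709
θ = atan2(y, x) = -98.0745° → 261.9255° (mod 360°)

261.9°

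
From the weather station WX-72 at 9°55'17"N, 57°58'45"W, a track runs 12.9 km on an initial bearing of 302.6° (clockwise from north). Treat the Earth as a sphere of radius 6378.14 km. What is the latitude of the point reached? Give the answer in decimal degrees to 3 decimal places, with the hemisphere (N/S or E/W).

9.984°N

WX-72: φ = +9.92139°, λ = -57.97917°
δ = d/R = 12.9/6378.14 = 0.002023 rad
φ₂ = arcsin(sin φ₁ cos δ + cos φ₁ sin δ cos θ)
   = arcsin(0.17230·1.00000 + 0.98505·0.00202·0.53877) = 9.98381°
λ₂ = λ₁ + atan2(sin θ sin δ cos φ₁, cos δ − sin φ₁ sin φ₂) = -58.07829°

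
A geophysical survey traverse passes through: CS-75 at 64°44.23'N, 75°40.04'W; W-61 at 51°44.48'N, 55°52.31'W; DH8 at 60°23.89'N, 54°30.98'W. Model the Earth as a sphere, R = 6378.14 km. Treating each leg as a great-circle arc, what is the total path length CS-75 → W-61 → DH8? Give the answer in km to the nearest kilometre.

2805 km

CS-75: φ = +64.73717°, λ = -75.66733°
W-61: φ = +51.74133°, λ = -55.87183°
DH8: φ = +60.39817°, λ = -54.51633°
CS-75→W-61: c = 0.288153 rad, d = 1837.88 km
W-61→DH8: c = 0.151658 rad, d = 967.30 km
Total = 1837.88 + 967.30 = 2805.17 km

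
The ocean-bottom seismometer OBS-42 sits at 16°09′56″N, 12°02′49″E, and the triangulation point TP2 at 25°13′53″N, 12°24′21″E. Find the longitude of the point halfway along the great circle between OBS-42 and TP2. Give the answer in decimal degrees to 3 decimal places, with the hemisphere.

12.221°E

OBS-42: φ = +16.16556°, λ = +12.04694°
TP2: φ = +25.23139°, λ = +12.40583°
Bx = cos φ₂ cos Δλ = 0.904576,  By = cos φ₂ sin Δλ = 0.005666
φₘ = atan2(sin φ₁ + sin φ₂, √((cos φ₁ + Bx)² + By²)) = 20.69857°
λₘ = λ₁ + atan2(By, cos φ₁ + Bx) = 12.22101°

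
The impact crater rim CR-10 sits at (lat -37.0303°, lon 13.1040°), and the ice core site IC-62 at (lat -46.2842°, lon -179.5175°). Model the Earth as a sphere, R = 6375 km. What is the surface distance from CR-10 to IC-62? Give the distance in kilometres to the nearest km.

10672 km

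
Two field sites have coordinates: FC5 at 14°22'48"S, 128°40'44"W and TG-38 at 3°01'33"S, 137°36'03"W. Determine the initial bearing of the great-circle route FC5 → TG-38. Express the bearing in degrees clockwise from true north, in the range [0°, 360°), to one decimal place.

321.4°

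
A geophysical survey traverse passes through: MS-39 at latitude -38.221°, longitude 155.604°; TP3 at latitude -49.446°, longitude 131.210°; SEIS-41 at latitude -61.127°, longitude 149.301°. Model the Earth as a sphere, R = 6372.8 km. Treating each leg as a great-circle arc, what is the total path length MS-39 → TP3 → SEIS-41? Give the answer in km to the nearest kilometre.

4026 km

MS-39→TP3: c = 0.361773 rad, d = 2305.51 km
TP3→SEIS-41: c = 0.270003 rad, d = 1720.68 km
Total = 2305.51 + 1720.68 = 4026.19 km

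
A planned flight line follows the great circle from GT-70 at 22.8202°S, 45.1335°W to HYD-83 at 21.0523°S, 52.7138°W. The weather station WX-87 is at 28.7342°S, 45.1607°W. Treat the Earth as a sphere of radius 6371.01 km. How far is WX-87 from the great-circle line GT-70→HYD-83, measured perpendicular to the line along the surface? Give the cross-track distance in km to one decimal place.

δ₁₃ = central angle GT-70→WX-87 = 0.103220 rad  (haversine)
θ₁₃ = bearing GT-70→WX-87 = 180.231°,  θ₁₂ = bearing GT-70→HYD-83 = 282.675°
dₓₜ = R·arcsin(sin δ₁₃ · sin(θ₁₃ − θ₁₂)) = 6371.01·arcsin(0.10304·sin(-102.443°)) = -642.112 km
|dₓₜ| = 642.112 km

642.1 km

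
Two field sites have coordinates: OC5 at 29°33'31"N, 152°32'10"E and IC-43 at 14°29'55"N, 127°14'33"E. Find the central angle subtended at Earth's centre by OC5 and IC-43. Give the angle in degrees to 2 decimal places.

27.76°

OC5: φ = +29.55861°, λ = +152.53611°
IC-43: φ = +14.49861°, λ = +127.24250°
Δφ = -15.0600°,  Δλ = -25.2936°
a = sin²(Δφ/2) + cos φ₁ cos φ₂ sin²(Δλ/2) = 0.057541
c = 2·arcsin(√a) = 0.484479 rad = 27.7586°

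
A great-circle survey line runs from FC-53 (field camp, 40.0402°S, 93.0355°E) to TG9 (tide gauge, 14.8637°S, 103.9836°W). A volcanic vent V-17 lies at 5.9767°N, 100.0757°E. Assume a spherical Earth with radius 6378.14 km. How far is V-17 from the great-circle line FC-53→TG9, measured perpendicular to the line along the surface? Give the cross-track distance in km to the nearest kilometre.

2318 km

δ₁₃ = central angle FC-53→V-17 = 0.811095 rad  (haversine)
θ₁₃ = bearing FC-53→V-17 = 9.679°,  θ₁₂ = bearing FC-53→TG9 = 160.320°
dₓₜ = R·arcsin(sin δ₁₃ · sin(θ₁₃ − θ₁₂)) = 6378.14·arcsin(0.72504·sin(-150.641°)) = -2317.964 km
|dₓₜ| = 2317.964 km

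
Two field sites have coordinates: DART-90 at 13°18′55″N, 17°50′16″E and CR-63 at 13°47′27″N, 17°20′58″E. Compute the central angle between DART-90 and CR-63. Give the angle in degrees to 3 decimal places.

DART-90: φ = +13.31528°, λ = +17.83778°
CR-63: φ = +13.79083°, λ = +17.34944°
Δφ = 0.4756°,  Δλ = -0.4883°
a = sin²(Δφ/2) + cos φ₁ cos φ₂ sin²(Δλ/2) = 0.000034
c = 2·arcsin(√a) = 0.011728 rad = 0.6720°

0.672°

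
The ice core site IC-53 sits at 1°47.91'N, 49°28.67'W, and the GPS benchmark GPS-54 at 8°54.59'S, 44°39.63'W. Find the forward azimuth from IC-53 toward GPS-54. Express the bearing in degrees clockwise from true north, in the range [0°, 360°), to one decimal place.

IC-53: φ = +1.79850°, λ = -49.47783°
GPS-54: φ = -8.90983°, λ = -44.66050°
Δλ = 4.8173°
y = sin Δλ · cos φ₂ = 0.082966
x = cos φ₁ sin φ₂ − sin φ₁ cos φ₂ cos Δλ = -0.185700
θ = atan2(y, x) = 155.9261° → 155.9261° (mod 360°)

155.9°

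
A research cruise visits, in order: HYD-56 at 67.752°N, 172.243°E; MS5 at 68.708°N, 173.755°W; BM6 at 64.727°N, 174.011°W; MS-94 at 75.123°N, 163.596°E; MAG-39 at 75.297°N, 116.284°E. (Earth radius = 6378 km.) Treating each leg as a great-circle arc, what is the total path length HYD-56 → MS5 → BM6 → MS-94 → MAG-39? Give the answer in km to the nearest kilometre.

3759 km

HYD-56→MS5: c = 0.091948 rad, d = 586.44 km
MS5→BM6: c = 0.069504 rad, d = 443.30 km
BM6→MS-94: c = 0.222638 rad, d = 1419.98 km
MS-94→MAG-39: c = 0.205236 rad, d = 1308.99 km
Total = 586.44 + 443.30 + 1419.98 + 1308.99 = 3758.71 km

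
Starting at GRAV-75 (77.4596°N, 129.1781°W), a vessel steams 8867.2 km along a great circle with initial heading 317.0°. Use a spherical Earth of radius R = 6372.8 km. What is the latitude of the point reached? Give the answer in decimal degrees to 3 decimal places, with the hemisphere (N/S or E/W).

19.294°N

δ = d/R = 8867.2/6372.8 = 1.391414 rad
φ₂ = arcsin(sin φ₁ cos δ + cos φ₁ sin δ cos θ)
   = arcsin(0.97614·0.17842 + 0.21713·0.98395·0.73135) = 19.29397°
λ₂ = λ₁ + atan2(sin θ sin δ cos φ₁, cos δ − sin φ₁ sin φ₂) = 96.13718°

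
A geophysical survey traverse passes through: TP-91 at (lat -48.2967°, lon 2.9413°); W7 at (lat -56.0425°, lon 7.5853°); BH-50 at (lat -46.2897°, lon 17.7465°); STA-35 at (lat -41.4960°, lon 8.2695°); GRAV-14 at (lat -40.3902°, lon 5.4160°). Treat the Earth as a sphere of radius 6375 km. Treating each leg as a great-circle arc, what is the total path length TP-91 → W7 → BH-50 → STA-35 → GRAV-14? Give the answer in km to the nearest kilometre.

TP-91→W7: c = 0.143959 rad, d = 917.74 km
W7→BH-50: c = 0.202863 rad, d = 1293.25 km
BH-50→STA-35: c = 0.145468 rad, d = 927.36 km
STA-35→GRAV-14: c = 0.042278 rad, d = 269.52 km
Total = 917.74 + 1293.25 + 927.36 + 269.52 = 3407.87 km

3408 km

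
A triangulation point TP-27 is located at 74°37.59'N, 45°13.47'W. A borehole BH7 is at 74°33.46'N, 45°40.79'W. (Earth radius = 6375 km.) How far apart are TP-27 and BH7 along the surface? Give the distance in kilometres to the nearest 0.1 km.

TP-27: φ = +74.62650°, λ = -45.22450°
BH7: φ = +74.55767°, λ = -45.67983°
Δφ = -0.0688°,  Δλ = -0.4553°
a = sin²(Δφ/2) + cos φ₁ cos φ₂ sin²(Δλ/2) = 0.000001
c = 2·arcsin(√a) = 0.002429 rad = 0.1392°
d = R·c = 6375 × 0.002429 = 15.5 km

15.5 km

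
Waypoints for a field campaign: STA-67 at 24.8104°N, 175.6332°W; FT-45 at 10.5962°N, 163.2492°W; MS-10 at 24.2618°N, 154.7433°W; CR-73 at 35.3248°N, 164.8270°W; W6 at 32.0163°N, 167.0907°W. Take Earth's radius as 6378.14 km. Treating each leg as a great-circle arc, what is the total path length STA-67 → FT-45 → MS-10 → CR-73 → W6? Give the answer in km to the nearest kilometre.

STA-67→FT-45: c = 0.321937 rad, d = 2053.36 km
FT-45→MS-10: c = 0.277168 rad, d = 1767.82 km
MS-10→CR-73: c = 0.245866 rad, d = 1568.17 km
CR-73→W6: c = 0.066444 rad, d = 423.79 km
Total = 2053.36 + 1767.82 + 1568.17 + 423.79 = 5813.13 km

5813 km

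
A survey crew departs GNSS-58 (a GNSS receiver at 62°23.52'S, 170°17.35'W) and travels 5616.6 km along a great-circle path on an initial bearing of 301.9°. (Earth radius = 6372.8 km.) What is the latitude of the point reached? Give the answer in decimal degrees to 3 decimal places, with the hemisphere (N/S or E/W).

GNSS-58: φ = -62.39200°, λ = -170.28917°
δ = d/R = 5616.6/6372.8 = 0.881339 rad
φ₂ = arcsin(sin φ₁ cos δ + cos φ₁ sin δ cos θ)
   = arcsin(-0.88614·0.63612 + 0.46342·0.77159·0.52844) = -22.00793°
λ₂ = λ₁ + atan2(sin θ sin δ cos φ₁, cos δ − sin φ₁ sin φ₂) = 144.75643°

22.008°S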